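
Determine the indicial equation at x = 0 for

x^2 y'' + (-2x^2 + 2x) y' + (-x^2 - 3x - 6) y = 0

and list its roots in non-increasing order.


Divide by x^2 to reach normal form y'' + P_1(x) y' + P_2(x) y = 0 with P_1(x) = -2 + 2/x and P_2(x) = -1 - 3/x - 6/x^2.
x = 0 is a singular point because the y'-coefficient -2 + 2/x has a pole at x = 0 and the y-coefficient -1 - 3/x - 6/x^2 has a pole at x = 0.
It is a regular singular point because x P_1(x) = p(x) = 2 - 2x and x^2 P_2(x) = q(x) = -x^2 - 3x - 6 are polynomials, hence analytic at x = 0.
p(0) = 2,  q(0) = -6.
Indicial equation: r(r-1) + p(0) r + q(0) = 0, i.e. r^2 + (p(0) - 1) r + q(0) = 0, i.e. r^2 + 1 r - 6 = 0.
Discriminant: (1)^2 - 4(-6) = 25, so r = (-1 ± 5)/2.
Solving: r_1 = 2, r_2 = -3.

indicial: r^2 + 1 r - 6 = 0; roots r_1 = 2, r_2 = -3


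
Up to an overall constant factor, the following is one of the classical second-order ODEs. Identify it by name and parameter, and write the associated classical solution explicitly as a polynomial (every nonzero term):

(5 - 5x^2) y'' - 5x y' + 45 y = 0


All three coefficients share the factor 5; dividing through by 5 gives  (1 - x^2) y'' - x y' + 9 y = 0.
This matches the Chebyshev equation (1 - x^2) y'' - x y' + n^2 y = 0 (note the -x y' term, not -2x y') with n^2 = 9, so n = 3; the polynomial solution is T_3(x).
With y = sum_k a_k x^k, matching x^k gives (k+2)(k+1) a_{k+2} = (k^2 - n^2) a_k = (k - 3)(k + 3) a_k. The right side vanishes at k = 3, so the series with the parity of 3 terminates at degree 3.
Standard normalization: leading coefficient of T_n is 2^(n-1), so a_3 = 2^2 = 4. Work downward with a_k = (k+1)(k+2) a_{k+2} / ((k - 3)(k + 3)):
  a_1 = (2)(3)(4) / ((1 - 3)(1 + 3)) = 24/(-8) = -3
Hence T_3(x) = 4 x^3 - 3 x.

T_3(x); series = 4 x^3 - 3 x


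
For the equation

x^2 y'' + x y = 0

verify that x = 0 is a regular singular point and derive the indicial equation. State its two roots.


Divide by x^2 to reach normal form y'' + P_1(x) y' + P_2(x) y = 0 with P_1(x) = 0 and P_2(x) = 1/x.
x = 0 is a singular point because the y-coefficient 1/x has a pole at x = 0.
It is a regular singular point because x P_1(x) = p(x) = 0 and x^2 P_2(x) = q(x) = x are polynomials, hence analytic at x = 0.
p(0) = 0,  q(0) = 0.
Indicial equation: r(r-1) + p(0) r + q(0) = 0, i.e. r^2 + (p(0) - 1) r + q(0) = 0, i.e. r^2 - 1 r = 0.
Discriminant: (-1)^2 - 4(0) = 1, so r = (1 ± 1)/2.
Solving: r_1 = 1, r_2 = 0.

indicial: r^2 - 1 r = 0; roots r_1 = 1, r_2 = 0


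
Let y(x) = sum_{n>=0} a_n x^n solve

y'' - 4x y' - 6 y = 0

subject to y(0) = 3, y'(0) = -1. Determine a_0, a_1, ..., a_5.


Ansatz: y(x) = sum_{n>=0} a_n x^n, so y'(x) = sum_{n>=1} n a_n x^(n-1) and y''(x) = sum_{n>=2} n(n-1) a_n x^(n-2).
Substitute into P(x) y'' + Q(x) y' + R(x) y = 0 with P(x) = 1, Q(x) = -4x, R(x) = -6, and match powers of x.
Initial conditions: a_0 = 3, a_1 = -1.
Setting the coefficient of each power of x to zero and solving order by order (substituting the coefficients already found):
  x^0: 2 a_2 - 6 a_0 = 0  ->  2 a_2 = 6 a_0 = 18  ->  a_2 = 9
  x^1: 6 a_3 - 10 a_1 = 0  ->  6 a_3 = 10 a_1 = -10  ->  a_3 = -5/3
  x^2: 12 a_4 - 14 a_2 = 0  ->  12 a_4 = 14 a_2 = 126  ->  a_4 = 21/2
  x^3: 20 a_5 - 18 a_3 = 0  ->  20 a_5 = 18 a_3 = -30  ->  a_5 = -3/2
Truncated series: y(x) = 3 - x + 9 x^2 - (5/3) x^3 + (21/2) x^4 - (3/2) x^5 + O(x^6).

a_0 = 3; a_1 = -1; a_2 = 9; a_3 = -5/3; a_4 = 21/2; a_5 = -3/2


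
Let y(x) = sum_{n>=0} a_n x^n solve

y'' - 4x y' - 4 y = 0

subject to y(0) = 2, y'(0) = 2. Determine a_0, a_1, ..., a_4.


Ansatz: y(x) = sum_{n>=0} a_n x^n, so y'(x) = sum_{n>=1} n a_n x^(n-1) and y''(x) = sum_{n>=2} n(n-1) a_n x^(n-2).
Substitute into P(x) y'' + Q(x) y' + R(x) y = 0 with P(x) = 1, Q(x) = -4x, R(x) = -4, and match powers of x.
Initial conditions: a_0 = 2, a_1 = 2.
Setting the coefficient of each power of x to zero and solving order by order (substituting the coefficients already found):
  x^0: 2 a_2 - 4 a_0 = 0  ->  2 a_2 = 4 a_0 = 8  ->  a_2 = 4
  x^1: 6 a_3 - 8 a_1 = 0  ->  6 a_3 = 8 a_1 = 16  ->  a_3 = 8/3
  x^2: 12 a_4 - 12 a_2 = 0  ->  12 a_4 = 12 a_2 = 48  ->  a_4 = 4
Truncated series: y(x) = 2 + 2 x + 4 x^2 + (8/3) x^3 + 4 x^4 + O(x^5).

a_0 = 2; a_1 = 2; a_2 = 4; a_3 = 8/3; a_4 = 4


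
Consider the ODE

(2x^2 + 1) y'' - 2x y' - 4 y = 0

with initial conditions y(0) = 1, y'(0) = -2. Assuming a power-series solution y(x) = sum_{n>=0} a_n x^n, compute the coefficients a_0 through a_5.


Ansatz: y(x) = sum_{n>=0} a_n x^n, so y'(x) = sum_{n>=1} n a_n x^(n-1) and y''(x) = sum_{n>=2} n(n-1) a_n x^(n-2).
Substitute into P(x) y'' + Q(x) y' + R(x) y = 0 with P(x) = 2x^2 + 1, Q(x) = -2x, R(x) = -4, and match powers of x.
Initial conditions: a_0 = 1, a_1 = -2.
Setting the coefficient of each power of x to zero and solving order by order (substituting the coefficients already found):
  x^0: 2 a_2 - 4 a_0 = 0  ->  2 a_2 = 4 a_0 = 4  ->  a_2 = 2
  x^1: 6 a_3 - 6 a_1 = 0  ->  6 a_3 = 6 a_1 = -12  ->  a_3 = -2
  x^2: 12 a_4 - 4 a_2 = 0  ->  12 a_4 = 4 a_2 = 8  ->  a_4 = 2/3
  x^3: 20 a_5 + 2 a_3 = 0  ->  20 a_5 = -2 a_3 = 4  ->  a_5 = 1/5
Truncated series: y(x) = 1 - 2 x + 2 x^2 - 2 x^3 + (2/3) x^4 + (1/5) x^5 + O(x^6).

a_0 = 1; a_1 = -2; a_2 = 2; a_3 = -2; a_4 = 2/3; a_5 = 1/5


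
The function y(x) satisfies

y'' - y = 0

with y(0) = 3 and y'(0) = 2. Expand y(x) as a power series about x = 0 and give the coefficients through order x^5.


Ansatz: y(x) = sum_{n>=0} a_n x^n, so y'(x) = sum_{n>=1} n a_n x^(n-1) and y''(x) = sum_{n>=2} n(n-1) a_n x^(n-2).
Substitute into P(x) y'' + Q(x) y' + R(x) y = 0 with P(x) = 1, Q(x) = 0, R(x) = -1, and match powers of x.
Initial conditions: a_0 = 3, a_1 = 2.
Setting the coefficient of each power of x to zero and solving order by order (substituting the coefficients already found):
  x^0: 2 a_2 - a_0 = 0  ->  2 a_2 = a_0 = 3  ->  a_2 = 3/2
  x^1: 6 a_3 - a_1 = 0  ->  6 a_3 = a_1 = 2  ->  a_3 = 1/3
  x^2: 12 a_4 - a_2 = 0  ->  12 a_4 = a_2 = 3/2  ->  a_4 = 1/8
  x^3: 20 a_5 - a_3 = 0  ->  20 a_5 = a_3 = 1/3  ->  a_5 = 1/60
Truncated series: y(x) = 3 + 2 x + (3/2) x^2 + (1/3) x^3 + (1/8) x^4 + (1/60) x^5 + O(x^6).

a_0 = 3; a_1 = 2; a_2 = 3/2; a_3 = 1/3; a_4 = 1/8; a_5 = 1/60


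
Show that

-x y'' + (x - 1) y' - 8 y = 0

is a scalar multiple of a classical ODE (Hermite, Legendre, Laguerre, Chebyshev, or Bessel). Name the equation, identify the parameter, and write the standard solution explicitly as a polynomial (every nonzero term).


All three coefficients share the factor -1; dividing through by -1 gives  x y'' + (1 - x) y' + 8 y = 0.
This matches the Laguerre equation x y'' + (1 - x) y' + n y = 0 with n = 8; the polynomial solution is L_8(x).
With y = sum_k a_k x^k, matching x^k gives (k+1)k a_{k+1} + (k+1) a_{k+1} - k a_k + n a_k = 0, i.e. (k+1)^2 a_{k+1} = (k - n) a_k = (k - 8) a_k. The right side vanishes at k = 8, so the series terminates at degree 8.
Standard normalization L_n(0) = 1 gives a_0 = 1. Work upward with a_{k+1} = (k - 8) a_k / (k+1)^2:
  a_1 = (0 - 8)(1) / 1^2 = -8/1 = -8
  a_2 = (1 - 8)(-8) / 2^2 = 56/4 = 14
  a_3 = (2 - 8)(14) / 3^2 = -84/9 = -28/3
  a_4 = (3 - 8)(-28/3) / 4^2 = (140/3)/16 = 35/12
  a_5 = (4 - 8)(35/12) / 5^2 = (-35/3)/25 = -7/15
  a_6 = (5 - 8)(-7/15) / 6^2 = (7/5)/36 = 7/180
  a_7 = (6 - 8)(7/180) / 7^2 = (-7/90)/49 = -1/630
  a_8 = (7 - 8)(-1/630) / 8^2 = (1/630)/64 = 1/40320
Hence L_8(x) = x^8/40320 - x^7/630 + 7 x^6/180 - 7 x^5/15 + 35 x^4/12 - 28 x^3/3 + 14 x^2 - 8 x + 1.

L_8(x); series = x^8/40320 - x^7/630 + 7 x^6/180 - 7 x^5/15 + 35 x^4/12 - 28 x^3/3 + 14 x^2 - 8 x + 1


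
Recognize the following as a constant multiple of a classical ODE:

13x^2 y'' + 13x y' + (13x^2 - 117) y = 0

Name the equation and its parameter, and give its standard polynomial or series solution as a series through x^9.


All three coefficients share the factor 13; dividing through by 13 gives  x^2 y'' + x y' + (x^2 - 9) y = 0.
This matches the Bessel equation x^2 y'' + x y' + (x^2 - nu^2) y = 0 with nu^2 = 9, so nu = 3; the solution bounded at x = 0 is J_3(x).
Frobenius at x = 0: indicial roots ±nu; for r = nu the recurrence k(k + 2nu) c_k = -c_{k-2} gives the standard series J_nu(x) = sum_{k>=0} (-1)^k / (k! (k+nu)!) (x/2)^(2k+nu). Evaluate the first 4 terms:
  k = 0: (-1)^0 / (0! * 3! * 2^3) x^3 = 1/(1*6*8) x^3 = (1/48) x^3
  k = 1: (-1)^1 / (1! * 4! * 2^5) x^5 = -1/(1*24*32) x^5 = (-1/768) x^5
  k = 2: (-1)^2 / (2! * 5! * 2^7) x^7 = 1/(2*120*128) x^7 = (1/30720) x^7
  k = 3: (-1)^3 / (3! * 6! * 2^9) x^9 = -1/(6*720*512) x^9 = (-1/2211840) x^9
Hence J_3(x) = -x^9/2211840 + x^7/30720 - x^5/768 + x^3/48 + ....

J_3(x); series = -x^9/2211840 + x^7/30720 - x^5/768 + x^3/48


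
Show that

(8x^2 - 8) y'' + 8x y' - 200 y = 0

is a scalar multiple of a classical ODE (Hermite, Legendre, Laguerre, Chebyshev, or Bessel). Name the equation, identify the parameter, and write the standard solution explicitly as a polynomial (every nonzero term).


All three coefficients share the factor -8; dividing through by -8 gives  (1 - x^2) y'' - x y' + 25 y = 0.
This matches the Chebyshev equation (1 - x^2) y'' - x y' + n^2 y = 0 (note the -x y' term, not -2x y') with n^2 = 25, so n = 5; the polynomial solution is T_5(x).
With y = sum_k a_k x^k, matching x^k gives (k+2)(k+1) a_{k+2} = (k^2 - n^2) a_k = (k - 5)(k + 5) a_k. The right side vanishes at k = 5, so the series with the parity of 5 terminates at degree 5.
Standard normalization: leading coefficient of T_n is 2^(n-1), so a_5 = 2^4 = 16. Work downward with a_k = (k+1)(k+2) a_{k+2} / ((k - 5)(k + 5)):
  a_3 = (4)(5)(16) / ((3 - 5)(3 + 5)) = 320/(-16) = -20
  a_1 = (2)(3)(-20) / ((1 - 5)(1 + 5)) = -120/(-24) = 5
Hence T_5(x) = 16 x^5 - 20 x^3 + 5 x.

T_5(x); series = 16 x^5 - 20 x^3 + 5 x


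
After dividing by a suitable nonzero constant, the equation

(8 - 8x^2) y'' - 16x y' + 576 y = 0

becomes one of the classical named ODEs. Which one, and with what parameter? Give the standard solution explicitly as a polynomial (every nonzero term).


All three coefficients share the factor 8; dividing through by 8 gives  (1 - x^2) y'' - 2x y' + 72 y = 0.
This matches the Legendre equation (1 - x^2) y'' - 2x y' + n(n+1) y = 0 (note the -2x y' term) with n(n+1) = 72, so n = 8; the polynomial solution is P_8(x).
With y = sum_k a_k x^k, matching x^k gives (k+2)(k+1) a_{k+2} = [k(k+1) - n(n+1)] a_k = (k - 8)(k + 9) a_k. The right side vanishes at k = 8, so the series with the parity of 8 terminates at degree 8.
Standard normalization (P_n(1) = 1): leading coefficient (2n)!/(2^n (n!)^2) = 20922789888000/(256*1625702400) = 6435/128, so a_8 = 6435/128. Work downward with a_k = (k+1)(k+2) a_{k+2} / ((k - 8)(k + 9)):
  a_6 = (7)(8)(6435/128) / ((6 - 8)(6 + 9)) = (45045/16)/(-30) = -3003/32
  a_4 = (5)(6)(-3003/32) / ((4 - 8)(4 + 9)) = (-45045/16)/(-52) = 3465/64
  a_2 = (3)(4)(3465/64) / ((2 - 8)(2 + 9)) = (10395/16)/(-66) = -315/32
  a_0 = (1)(2)(-315/32) / ((0 - 8)(0 + 9)) = (-315/16)/(-72) = 35/128
Hence P_8(x) = 6435 x^8/128 - 3003 x^6/32 + 3465 x^4/64 - 315 x^2/32 + 35/128.

P_8(x); series = 6435 x^8/128 - 3003 x^6/32 + 3465 x^4/64 - 315 x^2/32 + 35/128


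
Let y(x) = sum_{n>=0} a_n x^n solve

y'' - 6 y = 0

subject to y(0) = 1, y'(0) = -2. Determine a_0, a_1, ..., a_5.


Ansatz: y(x) = sum_{n>=0} a_n x^n, so y'(x) = sum_{n>=1} n a_n x^(n-1) and y''(x) = sum_{n>=2} n(n-1) a_n x^(n-2).
Substitute into P(x) y'' + Q(x) y' + R(x) y = 0 with P(x) = 1, Q(x) = 0, R(x) = -6, and match powers of x.
Initial conditions: a_0 = 1, a_1 = -2.
Setting the coefficient of each power of x to zero and solving order by order (substituting the coefficients already found):
  x^0: 2 a_2 - 6 a_0 = 0  ->  2 a_2 = 6 a_0 = 6  ->  a_2 = 3
  x^1: 6 a_3 - 6 a_1 = 0  ->  6 a_3 = 6 a_1 = -12  ->  a_3 = -2
  x^2: 12 a_4 - 6 a_2 = 0  ->  12 a_4 = 6 a_2 = 18  ->  a_4 = 3/2
  x^3: 20 a_5 - 6 a_3 = 0  ->  20 a_5 = 6 a_3 = -12  ->  a_5 = -3/5
Truncated series: y(x) = 1 - 2 x + 3 x^2 - 2 x^3 + (3/2) x^4 - (3/5) x^5 + O(x^6).

a_0 = 1; a_1 = -2; a_2 = 3; a_3 = -2; a_4 = 3/2; a_5 = -3/5


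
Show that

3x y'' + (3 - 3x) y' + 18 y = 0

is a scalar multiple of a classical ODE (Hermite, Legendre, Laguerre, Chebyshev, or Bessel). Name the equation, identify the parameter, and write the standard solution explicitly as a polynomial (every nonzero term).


All three coefficients share the factor 3; dividing through by 3 gives  x y'' + (1 - x) y' + 6 y = 0.
This matches the Laguerre equation x y'' + (1 - x) y' + n y = 0 with n = 6; the polynomial solution is L_6(x).
With y = sum_k a_k x^k, matching x^k gives (k+1)k a_{k+1} + (k+1) a_{k+1} - k a_k + n a_k = 0, i.e. (k+1)^2 a_{k+1} = (k - n) a_k = (k - 6) a_k. The right side vanishes at k = 6, so the series terminates at degree 6.
Standard normalization L_n(0) = 1 gives a_0 = 1. Work upward with a_{k+1} = (k - 6) a_k / (k+1)^2:
  a_1 = (0 - 6)(1) / 1^2 = -6/1 = -6
  a_2 = (1 - 6)(-6) / 2^2 = 30/4 = 15/2
  a_3 = (2 - 6)(15/2) / 3^2 = -30/9 = -10/3
  a_4 = (3 - 6)(-10/3) / 4^2 = 10/16 = 5/8
  a_5 = (4 - 6)(5/8) / 5^2 = (-5/4)/25 = -1/20
  a_6 = (5 - 6)(-1/20) / 6^2 = (1/20)/36 = 1/720
Hence L_6(x) = x^6/720 - x^5/20 + 5 x^4/8 - 10 x^3/3 + 15 x^2/2 - 6 x + 1.

L_6(x); series = x^6/720 - x^5/20 + 5 x^4/8 - 10 x^3/3 + 15 x^2/2 - 6 x + 1


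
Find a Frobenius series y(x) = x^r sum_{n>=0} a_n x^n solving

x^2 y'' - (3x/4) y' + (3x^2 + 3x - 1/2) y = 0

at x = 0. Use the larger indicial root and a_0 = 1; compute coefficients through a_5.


Write in Frobenius form y'' + (p(x)/x) y' + (q(x)/x^2) y = 0:
  p(x) = -3/4,  q(x) = 3x^2 + 3x - 1/2.
Indicial equation: r(r-1) + (-3/4) r + (-1/2) = 0 -> roots r_1 = 2, r_2 = -1/4.
Take r = r_1 = 2. Let y(x) = x^r sum_{n>=0} a_n x^n with a_0 = 1.
Substitute y = x^r sum a_n x^n and match x^{r+n}. The recurrence is
  D(n) a_n + 3 a_{n-1} + 3 a_{n-2} = 0,  where D(n) = (r+n)(r+n-1) + (-3/4)(r+n) + (-1/2).
  a_n = [-3 a_{n-1} - 3 a_{n-2}] / D(n).
Since the indicial polynomial factors as (r - r_1)(r - r_2), D(n) = (r_1 + n - r_1)(r_1 + n - r_2) = n(n + 9/4).
Evaluating step by step (a_0 = 1):
  n = 1: D(1) = 1(1 + 9/4) = 13/4; numerator = -3(1) = -3; a_1 = (-3)/(13/4) = -12/13
  n = 2: D(2) = 2(2 + 9/4) = 17/2; numerator = -3(-12/13) - 3(1) = -3/13; a_2 = (-3/13)/(17/2) = -6/221
  n = 3: D(3) = 3(3 + 9/4) = 63/4; numerator = -3(-6/221) - 3(-12/13) = 630/221; a_3 = (630/221)/(63/4) = 40/221
  n = 4: D(4) = 4(4 + 9/4) = 25; numerator = -3(40/221) - 3(-6/221) = -6/13; a_4 = (-6/13)/(25) = -6/325
  n = 5: D(5) = 5(5 + 9/4) = 145/4; numerator = -3(-6/325) - 3(40/221) = -2694/5525; a_5 = (-2694/5525)/(145/4) = -10776/801125

r = 2; a_0 = 1; a_1 = -12/13; a_2 = -6/221; a_3 = 40/221; a_4 = -6/325; a_5 = -10776/801125


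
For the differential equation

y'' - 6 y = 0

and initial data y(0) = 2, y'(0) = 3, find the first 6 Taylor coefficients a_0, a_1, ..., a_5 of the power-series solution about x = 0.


Ansatz: y(x) = sum_{n>=0} a_n x^n, so y'(x) = sum_{n>=1} n a_n x^(n-1) and y''(x) = sum_{n>=2} n(n-1) a_n x^(n-2).
Substitute into P(x) y'' + Q(x) y' + R(x) y = 0 with P(x) = 1, Q(x) = 0, R(x) = -6, and match powers of x.
Initial conditions: a_0 = 2, a_1 = 3.
Setting the coefficient of each power of x to zero and solving order by order (substituting the coefficients already found):
  x^0: 2 a_2 - 6 a_0 = 0  ->  2 a_2 = 6 a_0 = 12  ->  a_2 = 6
  x^1: 6 a_3 - 6 a_1 = 0  ->  6 a_3 = 6 a_1 = 18  ->  a_3 = 3
  x^2: 12 a_4 - 6 a_2 = 0  ->  12 a_4 = 6 a_2 = 36  ->  a_4 = 3
  x^3: 20 a_5 - 6 a_3 = 0  ->  20 a_5 = 6 a_3 = 18  ->  a_5 = 9/10
Truncated series: y(x) = 2 + 3 x + 6 x^2 + 3 x^3 + 3 x^4 + (9/10) x^5 + O(x^6).

a_0 = 2; a_1 = 3; a_2 = 6; a_3 = 3; a_4 = 3; a_5 = 9/10


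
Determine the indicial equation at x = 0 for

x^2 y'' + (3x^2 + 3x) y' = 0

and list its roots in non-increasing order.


Divide by x^2 to reach normal form y'' + P_1(x) y' + P_2(x) y = 0 with P_1(x) = 3 + 3/x and P_2(x) = 0.
x = 0 is a singular point because the y'-coefficient 3 + 3/x has a pole at x = 0.
It is a regular singular point because x P_1(x) = p(x) = 3x + 3 and x^2 P_2(x) = q(x) = 0 are polynomials, hence analytic at x = 0.
p(0) = 3,  q(0) = 0.
Indicial equation: r(r-1) + p(0) r + q(0) = 0, i.e. r^2 + (p(0) - 1) r + q(0) = 0, i.e. r^2 + 2 r = 0.
Discriminant: (2)^2 - 4(0) = 4, so r = (-2 ± 2)/2.
Solving: r_1 = 0, r_2 = -2.

indicial: r^2 + 2 r = 0; roots r_1 = 0, r_2 = -2


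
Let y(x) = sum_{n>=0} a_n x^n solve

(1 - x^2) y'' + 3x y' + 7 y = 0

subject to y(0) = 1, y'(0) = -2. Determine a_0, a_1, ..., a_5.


Ansatz: y(x) = sum_{n>=0} a_n x^n, so y'(x) = sum_{n>=1} n a_n x^(n-1) and y''(x) = sum_{n>=2} n(n-1) a_n x^(n-2).
Substitute into P(x) y'' + Q(x) y' + R(x) y = 0 with P(x) = 1 - x^2, Q(x) = 3x, R(x) = 7, and match powers of x.
Initial conditions: a_0 = 1, a_1 = -2.
Setting the coefficient of each power of x to zero and solving order by order (substituting the coefficients already found):
  x^0: 2 a_2 + 7 a_0 = 0  ->  2 a_2 = -7 a_0 = -7  ->  a_2 = -7/2
  x^1: 6 a_3 + 10 a_1 = 0  ->  6 a_3 = -10 a_1 = 20  ->  a_3 = 10/3
  x^2: 12 a_4 + 11 a_2 = 0  ->  12 a_4 = -11 a_2 = 77/2  ->  a_4 = 77/24
  x^3: 20 a_5 + 10 a_3 = 0  ->  20 a_5 = -10 a_3 = -100/3  ->  a_5 = -5/3
Truncated series: y(x) = 1 - 2 x - (7/2) x^2 + (10/3) x^3 + (77/24) x^4 - (5/3) x^5 + O(x^6).

a_0 = 1; a_1 = -2; a_2 = -7/2; a_3 = 10/3; a_4 = 77/24; a_5 = -5/3


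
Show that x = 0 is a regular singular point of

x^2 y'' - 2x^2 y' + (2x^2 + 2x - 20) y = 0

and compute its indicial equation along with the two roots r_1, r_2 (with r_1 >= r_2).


Divide by x^2 to reach normal form y'' + P_1(x) y' + P_2(x) y = 0 with P_1(x) = -2 and P_2(x) = 2 + 2/x - 20/x^2.
x = 0 is a singular point because the y-coefficient 2 + 2/x - 20/x^2 has a pole at x = 0.
It is a regular singular point because x P_1(x) = p(x) = -2x and x^2 P_2(x) = q(x) = 2x^2 + 2x - 20 are polynomials, hence analytic at x = 0.
p(0) = 0,  q(0) = -20.
Indicial equation: r(r-1) + p(0) r + q(0) = 0, i.e. r^2 + (p(0) - 1) r + q(0) = 0, i.e. r^2 - 1 r - 20 = 0.
Discriminant: (-1)^2 - 4(-20) = 81, so r = (1 ± 9)/2.
Solving: r_1 = 5, r_2 = -4.

indicial: r^2 - 1 r - 20 = 0; roots r_1 = 5, r_2 = -4


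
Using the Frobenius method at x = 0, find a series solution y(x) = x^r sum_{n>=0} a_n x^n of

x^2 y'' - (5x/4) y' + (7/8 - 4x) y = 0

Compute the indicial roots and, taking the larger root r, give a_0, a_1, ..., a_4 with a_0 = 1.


Write in Frobenius form y'' + (p(x)/x) y' + (q(x)/x^2) y = 0:
  p(x) = -5/4,  q(x) = 7/8 - 4x.
Indicial equation: r(r-1) + (-5/4) r + (7/8) = 0 -> roots r_1 = 7/4, r_2 = 1/2.
Take r = r_1 = 7/4. Let y(x) = x^r sum_{n>=0} a_n x^n with a_0 = 1.
Substitute y = x^r sum a_n x^n and match x^{r+n}. The recurrence is
  D(n) a_n - 4 a_{n-1} = 0,  where D(n) = (r+n)(r+n-1) + (-5/4)(r+n) + (7/8).
  a_n = 4 / D(n) * a_{n-1}.
Since the indicial polynomial factors as (r - r_1)(r - r_2), D(n) = (r_1 + n - r_1)(r_1 + n - r_2) = n(n + 5/4).
Evaluating step by step (a_0 = 1):
  n = 1: D(1) = 1(1 + 5/4) = 9/4; numerator = 4(1) = 4; a_1 = (4)/(9/4) = 16/9
  n = 2: D(2) = 2(2 + 5/4) = 13/2; numerator = 4(16/9) = 64/9; a_2 = (64/9)/(13/2) = 128/117
  n = 3: D(3) = 3(3 + 5/4) = 51/4; numerator = 4(128/117) = 512/117; a_3 = (512/117)/(51/4) = 2048/5967
  n = 4: D(4) = 4(4 + 5/4) = 21; numerator = 4(2048/5967) = 8192/5967; a_4 = (8192/5967)/(21) = 8192/125307

r = 7/4; a_0 = 1; a_1 = 16/9; a_2 = 128/117; a_3 = 2048/5967; a_4 = 8192/125307


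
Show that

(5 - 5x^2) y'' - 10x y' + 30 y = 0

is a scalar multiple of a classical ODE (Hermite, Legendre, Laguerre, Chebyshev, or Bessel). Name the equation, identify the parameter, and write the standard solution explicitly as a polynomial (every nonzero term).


All three coefficients share the factor 5; dividing through by 5 gives  (1 - x^2) y'' - 2x y' + 6 y = 0.
This matches the Legendre equation (1 - x^2) y'' - 2x y' + n(n+1) y = 0 (note the -2x y' term) with n(n+1) = 6, so n = 2; the polynomial solution is P_2(x).
With y = sum_k a_k x^k, matching x^k gives (k+2)(k+1) a_{k+2} = [k(k+1) - n(n+1)] a_k = (k - 2)(k + 3) a_k. The right side vanishes at k = 2, so the series with the parity of 2 terminates at degree 2.
Standard normalization (P_n(1) = 1): leading coefficient (2n)!/(2^n (n!)^2) = 24/(4*4) = 3/2, so a_2 = 3/2. Work downward with a_k = (k+1)(k+2) a_{k+2} / ((k - 2)(k + 3)):
  a_0 = (1)(2)(3/2) / ((0 - 2)(0 + 3)) = 3/(-6) = -1/2
Hence P_2(x) = 3 x^2/2 - 1/2.

P_2(x); series = 3 x^2/2 - 1/2


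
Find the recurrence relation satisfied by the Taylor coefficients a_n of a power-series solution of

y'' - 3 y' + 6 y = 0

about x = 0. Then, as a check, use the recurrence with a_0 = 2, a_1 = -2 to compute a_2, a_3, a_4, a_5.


Substitute y = sum_n a_n x^n.
y''(x) has coefficient (n+2)(n+1) a_{n+2} at x^n;
-3 y'(x) has coefficient -3 (n+1) a_{n+1} at x^n;
6 y(x) has coefficient 6 a_n at x^n.
Matching x^n: (n+2)(n+1) a_{n+2} - 3 (n+1) a_{n+1} + 6 a_n = 0.
Thus a_{n+2} = [3 (n+1) a_{n+1} - 6 a_n] / ((n+1)(n+2)).

Check with a_0 = 2, a_1 = -2 (apply the recurrence for n = 0, 1, 2, 3): a_0 = 2, a_1 = -2, a_2 = -9, a_3 = -7, a_4 = -3/4, a_5 = 33/20.

a_(n+2) = [3 (n+1) a_(n+1) - 6 a_n] / ((n+1)(n+2)); check: a_0 = 2, a_1 = -2, a_2 = -9, a_3 = -7, a_4 = -3/4, a_5 = 33/20


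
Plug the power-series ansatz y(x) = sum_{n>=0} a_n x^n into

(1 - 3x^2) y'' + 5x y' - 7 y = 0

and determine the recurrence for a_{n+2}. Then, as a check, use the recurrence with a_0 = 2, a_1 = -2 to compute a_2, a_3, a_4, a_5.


Substitute y = sum_n a_n x^n.
(1 - 3 x^2) y'' contributes (n+2)(n+1) a_{n+2} - 3 n(n-1) a_n at x^n.
5 x y'(x) contributes 5 n a_n at x^n.
-7 y(x) contributes -7 a_n at x^n.
Matching x^n: (n+2)(n+1) a_{n+2} + (-3 n(n-1) + 5 n - 7) a_n = 0.
Thus a_{n+2} = (3 n(n-1) - 5 n + 7) / ((n+1)(n+2)) * a_n.

Check with a_0 = 2, a_1 = -2 (apply the recurrence for n = 0, 1, 2, 3): a_0 = 2, a_1 = -2, a_2 = 7, a_3 = -2/3, a_4 = 7/4, a_5 = -1/3.

a_(n+2) = (3 n(n-1) - 5 n + 7) / ((n+1)(n+2)) * a_n; check: a_0 = 2, a_1 = -2, a_2 = 7, a_3 = -2/3, a_4 = 7/4, a_5 = -1/3


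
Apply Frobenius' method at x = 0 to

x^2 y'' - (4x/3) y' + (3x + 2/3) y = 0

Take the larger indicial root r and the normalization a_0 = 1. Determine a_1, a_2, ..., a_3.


Write in Frobenius form y'' + (p(x)/x) y' + (q(x)/x^2) y = 0:
  p(x) = -4/3,  q(x) = 3x + 2/3.
Indicial equation: r(r-1) + (-4/3) r + (2/3) = 0 -> roots r_1 = 2, r_2 = 1/3.
Take r = r_1 = 2. Let y(x) = x^r sum_{n>=0} a_n x^n with a_0 = 1.
Substitute y = x^r sum a_n x^n and match x^{r+n}. The recurrence is
  D(n) a_n + 3 a_{n-1} = 0,  where D(n) = (r+n)(r+n-1) + (-4/3)(r+n) + (2/3).
  a_n = -3 / D(n) * a_{n-1}.
Since the indicial polynomial factors as (r - r_1)(r - r_2), D(n) = (r_1 + n - r_1)(r_1 + n - r_2) = n(n + 5/3).
Evaluating step by step (a_0 = 1):
  n = 1: D(1) = 1(1 + 5/3) = 8/3; numerator = -3(1) = -3; a_1 = (-3)/(8/3) = -9/8
  n = 2: D(2) = 2(2 + 5/3) = 22/3; numerator = -3(-9/8) = 27/8; a_2 = (27/8)/(22/3) = 81/176
  n = 3: D(3) = 3(3 + 5/3) = 14; numerator = -3(81/176) = -243/176; a_3 = (-243/176)/(14) = -243/2464

r = 2; a_0 = 1; a_1 = -9/8; a_2 = 81/176; a_3 = -243/2464


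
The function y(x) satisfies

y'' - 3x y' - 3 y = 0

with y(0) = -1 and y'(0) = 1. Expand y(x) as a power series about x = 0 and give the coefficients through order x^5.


Ansatz: y(x) = sum_{n>=0} a_n x^n, so y'(x) = sum_{n>=1} n a_n x^(n-1) and y''(x) = sum_{n>=2} n(n-1) a_n x^(n-2).
Substitute into P(x) y'' + Q(x) y' + R(x) y = 0 with P(x) = 1, Q(x) = -3x, R(x) = -3, and match powers of x.
Initial conditions: a_0 = -1, a_1 = 1.
Setting the coefficient of each power of x to zero and solving order by order (substituting the coefficients already found):
  x^0: 2 a_2 - 3 a_0 = 0  ->  2 a_2 = 3 a_0 = -3  ->  a_2 = -3/2
  x^1: 6 a_3 - 6 a_1 = 0  ->  6 a_3 = 6 a_1 = 6  ->  a_3 = 1
  x^2: 12 a_4 - 9 a_2 = 0  ->  12 a_4 = 9 a_2 = -27/2  ->  a_4 = -9/8
  x^3: 20 a_5 - 12 a_3 = 0  ->  20 a_5 = 12 a_3 = 12  ->  a_5 = 3/5
Truncated series: y(x) = -1 + x - (3/2) x^2 + x^3 - (9/8) x^4 + (3/5) x^5 + O(x^6).

a_0 = -1; a_1 = 1; a_2 = -3/2; a_3 = 1; a_4 = -9/8; a_5 = 3/5


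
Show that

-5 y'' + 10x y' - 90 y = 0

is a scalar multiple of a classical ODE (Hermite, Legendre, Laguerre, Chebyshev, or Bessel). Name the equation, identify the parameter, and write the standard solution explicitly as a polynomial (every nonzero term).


All three coefficients share the factor -5; dividing through by -5 gives  y'' - 2x y' + 18 y = 0.
This matches the Hermite equation y'' - 2x y' + 2n y = 0 with 2n = 18, so n = 9; the polynomial solution is H_9(x).
With y = sum_k a_k x^k, matching x^k gives (k+2)(k+1) a_{k+2} = 2(k - n) a_k = 2(k - 9) a_k. The right side vanishes at k = 9, so the series with the parity of 9 terminates at degree 9.
Standard normalization: leading coefficient of H_n is 2^n, so a_9 = 2^9 = 512. Work downward with a_k = (k+1)(k+2) a_{k+2} / (2(k - n)):
  a_7 = (8)(9)(512) / (2(7 - 9)) = 36864/(-4) = -9216
  a_5 = (6)(7)(-9216) / (2(5 - 9)) = -387072/(-8) = 48384
  a_3 = (4)(5)(48384) / (2(3 - 9)) = 967680/(-12) = -80640
  a_1 = (2)(3)(-80640) / (2(1 - 9)) = -483840/(-16) = 30240
Hence H_9(x) = 512 x^9 - 9216 x^7 + 48384 x^5 - 80640 x^3 + 30240 x.

H_9(x); series = 512 x^9 - 9216 x^7 + 48384 x^5 - 80640 x^3 + 30240 x


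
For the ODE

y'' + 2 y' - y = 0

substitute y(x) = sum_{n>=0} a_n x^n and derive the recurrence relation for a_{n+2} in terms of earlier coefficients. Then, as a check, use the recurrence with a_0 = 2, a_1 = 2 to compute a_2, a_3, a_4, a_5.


Substitute y = sum_n a_n x^n.
y''(x) has coefficient (n+2)(n+1) a_{n+2} at x^n;
2 y'(x) has coefficient 2 (n+1) a_{n+1} at x^n;
-y(x) has coefficient -1 a_n at x^n.
Matching x^n: (n+2)(n+1) a_{n+2} + 2 (n+1) a_{n+1} - 1 a_n = 0.
Thus a_{n+2} = [-2 (n+1) a_{n+1} + 1 a_n] / ((n+1)(n+2)).

Check with a_0 = 2, a_1 = 2 (apply the recurrence for n = 0, 1, 2, 3): a_0 = 2, a_1 = 2, a_2 = -1, a_3 = 1, a_4 = -7/12, a_5 = 17/60.

a_(n+2) = [-2 (n+1) a_(n+1) + 1 a_n] / ((n+1)(n+2)); check: a_0 = 2, a_1 = 2, a_2 = -1, a_3 = 1, a_4 = -7/12, a_5 = 17/60


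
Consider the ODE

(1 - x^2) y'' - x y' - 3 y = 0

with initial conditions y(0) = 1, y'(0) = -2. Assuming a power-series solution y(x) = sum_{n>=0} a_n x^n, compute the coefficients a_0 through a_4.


Ansatz: y(x) = sum_{n>=0} a_n x^n, so y'(x) = sum_{n>=1} n a_n x^(n-1) and y''(x) = sum_{n>=2} n(n-1) a_n x^(n-2).
Substitute into P(x) y'' + Q(x) y' + R(x) y = 0 with P(x) = 1 - x^2, Q(x) = -x, R(x) = -3, and match powers of x.
Initial conditions: a_0 = 1, a_1 = -2.
Setting the coefficient of each power of x to zero and solving order by order (substituting the coefficients already found):
  x^0: 2 a_2 - 3 a_0 = 0  ->  2 a_2 = 3 a_0 = 3  ->  a_2 = 3/2
  x^1: 6 a_3 - 4 a_1 = 0  ->  6 a_3 = 4 a_1 = -8  ->  a_3 = -4/3
  x^2: 12 a_4 - 7 a_2 = 0  ->  12 a_4 = 7 a_2 = 21/2  ->  a_4 = 7/8
Truncated series: y(x) = 1 - 2 x + (3/2) x^2 - (4/3) x^3 + (7/8) x^4 + O(x^5).

a_0 = 1; a_1 = -2; a_2 = 3/2; a_3 = -4/3; a_4 = 7/8


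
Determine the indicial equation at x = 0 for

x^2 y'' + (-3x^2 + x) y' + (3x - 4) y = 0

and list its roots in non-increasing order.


Divide by x^2 to reach normal form y'' + P_1(x) y' + P_2(x) y = 0 with P_1(x) = -3 + 1/x and P_2(x) = 3/x - 4/x^2.
x = 0 is a singular point because the y'-coefficient -3 + 1/x has a pole at x = 0 and the y-coefficient 3/x - 4/x^2 has a pole at x = 0.
It is a regular singular point because x P_1(x) = p(x) = 1 - 3x and x^2 P_2(x) = q(x) = 3x - 4 are polynomials, hence analytic at x = 0.
p(0) = 1,  q(0) = -4.
Indicial equation: r(r-1) + p(0) r + q(0) = 0, i.e. r^2 + (p(0) - 1) r + q(0) = 0, i.e. r^2 - 4 = 0.
Discriminant: (0)^2 - 4(-4) = 16, so r = (0 ± 4)/2.
Solving: r_1 = 2, r_2 = -2.

indicial: r^2 - 4 = 0; roots r_1 = 2, r_2 = -2


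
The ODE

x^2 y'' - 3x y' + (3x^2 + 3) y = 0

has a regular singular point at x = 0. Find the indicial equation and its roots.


Divide by x^2 to reach normal form y'' + P_1(x) y' + P_2(x) y = 0 with P_1(x) = -3/x and P_2(x) = 3 + 3/x^2.
x = 0 is a singular point because the y'-coefficient -3/x has a pole at x = 0 and the y-coefficient 3 + 3/x^2 has a pole at x = 0.
It is a regular singular point because x P_1(x) = p(x) = -3 and x^2 P_2(x) = q(x) = 3x^2 + 3 are polynomials, hence analytic at x = 0.
p(0) = -3,  q(0) = 3.
Indicial equation: r(r-1) + p(0) r + q(0) = 0, i.e. r^2 + (p(0) - 1) r + q(0) = 0, i.e. r^2 - 4 r + 3 = 0.
Discriminant: (-4)^2 - 4(3) = 4, so r = (4 ± 2)/2.
Solving: r_1 = 3, r_2 = 1.

indicial: r^2 - 4 r + 3 = 0; roots r_1 = 3, r_2 = 1


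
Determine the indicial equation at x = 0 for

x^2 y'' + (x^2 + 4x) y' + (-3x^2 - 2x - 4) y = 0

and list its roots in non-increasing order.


Divide by x^2 to reach normal form y'' + P_1(x) y' + P_2(x) y = 0 with P_1(x) = 1 + 4/x and P_2(x) = -3 - 2/x - 4/x^2.
x = 0 is a singular point because the y'-coefficient 1 + 4/x has a pole at x = 0 and the y-coefficient -3 - 2/x - 4/x^2 has a pole at x = 0.
It is a regular singular point because x P_1(x) = p(x) = x + 4 and x^2 P_2(x) = q(x) = -3x^2 - 2x - 4 are polynomials, hence analytic at x = 0.
p(0) = 4,  q(0) = -4.
Indicial equation: r(r-1) + p(0) r + q(0) = 0, i.e. r^2 + (p(0) - 1) r + q(0) = 0, i.e. r^2 + 3 r - 4 = 0.
Discriminant: (3)^2 - 4(-4) = 25, so r = (-3 ± 5)/2.
Solving: r_1 = 1, r_2 = -4.

indicial: r^2 + 3 r - 4 = 0; roots r_1 = 1, r_2 = -4


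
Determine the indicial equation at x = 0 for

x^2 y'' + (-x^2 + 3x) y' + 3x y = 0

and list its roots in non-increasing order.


Divide by x^2 to reach normal form y'' + P_1(x) y' + P_2(x) y = 0 with P_1(x) = -1 + 3/x and P_2(x) = 3/x.
x = 0 is a singular point because the y'-coefficient -1 + 3/x has a pole at x = 0 and the y-coefficient 3/x has a pole at x = 0.
It is a regular singular point because x P_1(x) = p(x) = 3 - x and x^2 P_2(x) = q(x) = 3x are polynomials, hence analytic at x = 0.
p(0) = 3,  q(0) = 0.
Indicial equation: r(r-1) + p(0) r + q(0) = 0, i.e. r^2 + (p(0) - 1) r + q(0) = 0, i.e. r^2 + 2 r = 0.
Discriminant: (2)^2 - 4(0) = 4, so r = (-2 ± 2)/2.
Solving: r_1 = 0, r_2 = -2.

indicial: r^2 + 2 r = 0; roots r_1 = 0, r_2 = -2


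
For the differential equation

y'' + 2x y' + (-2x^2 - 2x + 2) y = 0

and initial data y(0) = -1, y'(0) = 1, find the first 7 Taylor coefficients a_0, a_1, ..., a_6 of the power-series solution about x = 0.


Ansatz: y(x) = sum_{n>=0} a_n x^n, so y'(x) = sum_{n>=1} n a_n x^(n-1) and y''(x) = sum_{n>=2} n(n-1) a_n x^(n-2).
Substitute into P(x) y'' + Q(x) y' + R(x) y = 0 with P(x) = 1, Q(x) = 2x, R(x) = -2x^2 - 2x + 2, and match powers of x.
Initial conditions: a_0 = -1, a_1 = 1.
Setting the coefficient of each power of x to zero and solving order by order (substituting the coefficients already found):
  x^0: 2 a_2 + 2 a_0 = 0  ->  2 a_2 = -2 a_0 = 2  ->  a_2 = 1
  x^1: 6 a_3 + 4 a_1 - 2 a_0 = 0  ->  6 a_3 = -4 a_1 + 2 a_0 = -6  ->  a_3 = -1
  x^2: 12 a_4 + 6 a_2 - 2 a_1 - 2 a_0 = 0  ->  12 a_4 = -6 a_2 + 2 a_1 + 2 a_0 = -6  ->  a_4 = -1/2
  x^3: 20 a_5 + 8 a_3 - 2 a_2 - 2 a_1 = 0  ->  20 a_5 = -8 a_3 + 2 a_2 + 2 a_1 = 12  ->  a_5 = 3/5
  x^4: 30 a_6 + 10 a_4 - 2 a_3 - 2 a_2 = 0  ->  30 a_6 = -10 a_4 + 2 a_3 + 2 a_2 = 5  ->  a_6 = 1/6
Truncated series: y(x) = -1 + x + x^2 - x^3 - (1/2) x^4 + (3/5) x^5 + (1/6) x^6 + O(x^7).

a_0 = -1; a_1 = 1; a_2 = 1; a_3 = -1; a_4 = -1/2; a_5 = 3/5; a_6 = 1/6


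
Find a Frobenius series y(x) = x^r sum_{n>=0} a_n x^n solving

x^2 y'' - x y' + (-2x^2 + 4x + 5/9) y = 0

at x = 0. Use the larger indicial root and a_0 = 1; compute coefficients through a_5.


Write in Frobenius form y'' + (p(x)/x) y' + (q(x)/x^2) y = 0:
  p(x) = -1,  q(x) = -2x^2 + 4x + 5/9.
Indicial equation: r(r-1) + (-1) r + (5/9) = 0 -> roots r_1 = 5/3, r_2 = 1/3.
Take r = r_1 = 5/3. Let y(x) = x^r sum_{n>=0} a_n x^n with a_0 = 1.
Substitute y = x^r sum a_n x^n and match x^{r+n}. The recurrence is
  D(n) a_n + 4 a_{n-1} - 2 a_{n-2} = 0,  where D(n) = (r+n)(r+n-1) + (-1)(r+n) + (5/9).
  a_n = [-4 a_{n-1} + 2 a_{n-2}] / D(n).
Since the indicial polynomial factors as (r - r_1)(r - r_2), D(n) = (r_1 + n - r_1)(r_1 + n - r_2) = n(n + 4/3).
Evaluating step by step (a_0 = 1):
  n = 1: D(1) = 1(1 + 4/3) = 7/3; numerator = -4(1) = -4; a_1 = (-4)/(7/3) = -12/7
  n = 2: D(2) = 2(2 + 4/3) = 20/3; numerator = -4(-12/7) + 2(1) = 62/7; a_2 = (62/7)/(20/3) = 93/70
  n = 3: D(3) = 3(3 + 4/3) = 13; numerator = -4(93/70) + 2(-12/7) = -306/35; a_3 = (-306/35)/(13) = -306/455
  n = 4: D(4) = 4(4 + 4/3) = 64/3; numerator = -4(-306/455) + 2(93/70) = 2433/455; a_4 = (2433/455)/(64/3) = 7299/29120
  n = 5: D(5) = 5(5 + 4/3) = 95/3; numerator = -4(7299/29120) + 2(-306/455) = -17091/7280; a_5 = (-17091/7280)/(95/3) = -51273/691600

r = 5/3; a_0 = 1; a_1 = -12/7; a_2 = 93/70; a_3 = -306/455; a_4 = 7299/29120; a_5 = -51273/691600


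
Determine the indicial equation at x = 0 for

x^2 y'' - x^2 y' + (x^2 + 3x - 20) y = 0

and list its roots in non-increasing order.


Divide by x^2 to reach normal form y'' + P_1(x) y' + P_2(x) y = 0 with P_1(x) = -1 and P_2(x) = 1 + 3/x - 20/x^2.
x = 0 is a singular point because the y-coefficient 1 + 3/x - 20/x^2 has a pole at x = 0.
It is a regular singular point because x P_1(x) = p(x) = -x and x^2 P_2(x) = q(x) = x^2 + 3x - 20 are polynomials, hence analytic at x = 0.
p(0) = 0,  q(0) = -20.
Indicial equation: r(r-1) + p(0) r + q(0) = 0, i.e. r^2 + (p(0) - 1) r + q(0) = 0, i.e. r^2 - 1 r - 20 = 0.
Discriminant: (-1)^2 - 4(-20) = 81, so r = (1 ± 9)/2.
Solving: r_1 = 5, r_2 = -4.

indicial: r^2 - 1 r - 20 = 0; roots r_1 = 5, r_2 = -4


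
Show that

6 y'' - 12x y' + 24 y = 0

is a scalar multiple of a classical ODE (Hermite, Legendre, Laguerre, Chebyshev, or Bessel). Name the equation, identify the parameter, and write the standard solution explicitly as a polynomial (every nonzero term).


All three coefficients share the factor 6; dividing through by 6 gives  y'' - 2x y' + 4 y = 0.
This matches the Hermite equation y'' - 2x y' + 2n y = 0 with 2n = 4, so n = 2; the polynomial solution is H_2(x).
With y = sum_k a_k x^k, matching x^k gives (k+2)(k+1) a_{k+2} = 2(k - n) a_k = 2(k - 2) a_k. The right side vanishes at k = 2, so the series with the parity of 2 terminates at degree 2.
Standard normalization: leading coefficient of H_n is 2^n, so a_2 = 2^2 = 4. Work downward with a_k = (k+1)(k+2) a_{k+2} / (2(k - n)):
  a_0 = (1)(2)(4) / (2(0 - 2)) = 8/(-4) = -2
Hence H_2(x) = 4 x^2 - 2.

H_2(x); series = 4 x^2 - 2


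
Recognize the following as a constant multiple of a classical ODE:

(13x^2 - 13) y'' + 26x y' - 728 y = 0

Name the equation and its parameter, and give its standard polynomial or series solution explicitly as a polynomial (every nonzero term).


All three coefficients share the factor -13; dividing through by -13 gives  (1 - x^2) y'' - 2x y' + 56 y = 0.
This matches the Legendre equation (1 - x^2) y'' - 2x y' + n(n+1) y = 0 (note the -2x y' term) with n(n+1) = 56, so n = 7; the polynomial solution is P_7(x).
With y = sum_k a_k x^k, matching x^k gives (k+2)(k+1) a_{k+2} = [k(k+1) - n(n+1)] a_k = (k - 7)(k + 8) a_k. The right side vanishes at k = 7, so the series with the parity of 7 terminates at degree 7.
Standard normalization (P_n(1) = 1): leading coefficient (2n)!/(2^n (n!)^2) = 87178291200/(128*25401600) = 429/16, so a_7 = 429/16. Work downward with a_k = (k+1)(k+2) a_{k+2} / ((k - 7)(k + 8)):
  a_5 = (6)(7)(429/16) / ((5 - 7)(5 + 8)) = (9009/8)/(-26) = -693/16
  a_3 = (4)(5)(-693/16) / ((3 - 7)(3 + 8)) = (-3465/4)/(-44) = 315/16
  a_1 = (2)(3)(315/16) / ((1 - 7)(1 + 8)) = (945/8)/(-54) = -35/16
Hence P_7(x) = 429 x^7/16 - 693 x^5/16 + 315 x^3/16 - 35 x/16.

P_7(x); series = 429 x^7/16 - 693 x^5/16 + 315 x^3/16 - 35 x/16


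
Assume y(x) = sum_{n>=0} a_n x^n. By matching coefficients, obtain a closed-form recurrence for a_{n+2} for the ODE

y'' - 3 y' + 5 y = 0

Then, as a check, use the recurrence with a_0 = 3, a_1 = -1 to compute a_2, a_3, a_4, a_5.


Substitute y = sum_n a_n x^n.
y''(x) has coefficient (n+2)(n+1) a_{n+2} at x^n;
-3 y'(x) has coefficient -3 (n+1) a_{n+1} at x^n;
5 y(x) has coefficient 5 a_n at x^n.
Matching x^n: (n+2)(n+1) a_{n+2} - 3 (n+1) a_{n+1} + 5 a_n = 0.
Thus a_{n+2} = [3 (n+1) a_{n+1} - 5 a_n] / ((n+1)(n+2)).

Check with a_0 = 3, a_1 = -1 (apply the recurrence for n = 0, 1, 2, 3): a_0 = 3, a_1 = -1, a_2 = -9, a_3 = -49/6, a_4 = -19/8, a_5 = 37/60.

a_(n+2) = [3 (n+1) a_(n+1) - 5 a_n] / ((n+1)(n+2)); check: a_0 = 3, a_1 = -1, a_2 = -9, a_3 = -49/6, a_4 = -19/8, a_5 = 37/60


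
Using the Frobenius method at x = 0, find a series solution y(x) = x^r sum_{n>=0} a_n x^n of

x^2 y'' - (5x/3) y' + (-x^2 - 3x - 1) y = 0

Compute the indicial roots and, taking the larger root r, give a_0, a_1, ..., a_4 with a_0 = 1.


Write in Frobenius form y'' + (p(x)/x) y' + (q(x)/x^2) y = 0:
  p(x) = -5/3,  q(x) = -x^2 - 3x - 1.
Indicial equation: r(r-1) + (-5/3) r + (-1) = 0 -> roots r_1 = 3, r_2 = -1/3.
Take r = r_1 = 3. Let y(x) = x^r sum_{n>=0} a_n x^n with a_0 = 1.
Substitute y = x^r sum a_n x^n and match x^{r+n}. The recurrence is
  D(n) a_n - 3 a_{n-1} - 1 a_{n-2} = 0,  where D(n) = (r+n)(r+n-1) + (-5/3)(r+n) + (-1).
  a_n = [3 a_{n-1} + 1 a_{n-2}] / D(n).
Since the indicial polynomial factors as (r - r_1)(r - r_2), D(n) = (r_1 + n - r_1)(r_1 + n - r_2) = n(n + 10/3).
Evaluating step by step (a_0 = 1):
  n = 1: D(1) = 1(1 + 10/3) = 13/3; numerator = 3(1) = 3; a_1 = (3)/(13/3) = 9/13
  n = 2: D(2) = 2(2 + 10/3) = 32/3; numerator = 3(9/13) + 1(1) = 40/13; a_2 = (40/13)/(32/3) = 15/52
  n = 3: D(3) = 3(3 + 10/3) = 19; numerator = 3(15/52) + 1(9/13) = 81/52; a_3 = (81/52)/(19) = 81/988
  n = 4: D(4) = 4(4 + 10/3) = 88/3; numerator = 3(81/988) + 1(15/52) = 132/247; a_4 = (132/247)/(88/3) = 9/494

r = 3; a_0 = 1; a_1 = 9/13; a_2 = 15/52; a_3 = 81/988; a_4 = 9/494


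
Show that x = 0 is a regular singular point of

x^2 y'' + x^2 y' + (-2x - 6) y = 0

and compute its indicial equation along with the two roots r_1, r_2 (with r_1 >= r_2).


Divide by x^2 to reach normal form y'' + P_1(x) y' + P_2(x) y = 0 with P_1(x) = 1 and P_2(x) = -2/x - 6/x^2.
x = 0 is a singular point because the y-coefficient -2/x - 6/x^2 has a pole at x = 0.
It is a regular singular point because x P_1(x) = p(x) = x and x^2 P_2(x) = q(x) = -2x - 6 are polynomials, hence analytic at x = 0.
p(0) = 0,  q(0) = -6.
Indicial equation: r(r-1) + p(0) r + q(0) = 0, i.e. r^2 + (p(0) - 1) r + q(0) = 0, i.e. r^2 - 1 r - 6 = 0.
Discriminant: (-1)^2 - 4(-6) = 25, so r = (1 ± 5)/2.
Solving: r_1 = 3, r_2 = -2.

indicial: r^2 - 1 r - 6 = 0; roots r_1 = 3, r_2 = -2


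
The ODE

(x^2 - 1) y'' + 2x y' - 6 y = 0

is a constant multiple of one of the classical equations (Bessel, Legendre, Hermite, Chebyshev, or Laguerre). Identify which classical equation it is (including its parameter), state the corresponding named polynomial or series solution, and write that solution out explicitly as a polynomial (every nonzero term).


All three coefficients share the factor -1; dividing through by -1 gives  (1 - x^2) y'' - 2x y' + 6 y = 0.
This matches the Legendre equation (1 - x^2) y'' - 2x y' + n(n+1) y = 0 (note the -2x y' term) with n(n+1) = 6, so n = 2; the polynomial solution is P_2(x).
With y = sum_k a_k x^k, matching x^k gives (k+2)(k+1) a_{k+2} = [k(k+1) - n(n+1)] a_k = (k - 2)(k + 3) a_k. The right side vanishes at k = 2, so the series with the parity of 2 terminates at degree 2.
Standard normalization (P_n(1) = 1): leading coefficient (2n)!/(2^n (n!)^2) = 24/(4*4) = 3/2, so a_2 = 3/2. Work downward with a_k = (k+1)(k+2) a_{k+2} / ((k - 2)(k + 3)):
  a_0 = (1)(2)(3/2) / ((0 - 2)(0 + 3)) = 3/(-6) = -1/2
Hence P_2(x) = 3 x^2/2 - 1/2.

P_2(x); series = 3 x^2/2 - 1/2


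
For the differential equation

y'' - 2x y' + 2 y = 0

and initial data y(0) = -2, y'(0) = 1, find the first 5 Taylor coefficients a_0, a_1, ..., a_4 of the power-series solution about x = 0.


Ansatz: y(x) = sum_{n>=0} a_n x^n, so y'(x) = sum_{n>=1} n a_n x^(n-1) and y''(x) = sum_{n>=2} n(n-1) a_n x^(n-2).
Substitute into P(x) y'' + Q(x) y' + R(x) y = 0 with P(x) = 1, Q(x) = -2x, R(x) = 2, and match powers of x.
Initial conditions: a_0 = -2, a_1 = 1.
Setting the coefficient of each power of x to zero and solving order by order (substituting the coefficients already found):
  x^0: 2 a_2 + 2 a_0 = 0  ->  2 a_2 = -2 a_0 = 4  ->  a_2 = 2
  x^1: 6 a_3 = 0  ->  a_3 = 0
  x^2: 12 a_4 - 2 a_2 = 0  ->  12 a_4 = 2 a_2 = 4  ->  a_4 = 1/3
Truncated series: y(x) = -2 + x + 2 x^2 + (1/3) x^4 + O(x^5).

a_0 = -2; a_1 = 1; a_2 = 2; a_3 = 0; a_4 = 1/3


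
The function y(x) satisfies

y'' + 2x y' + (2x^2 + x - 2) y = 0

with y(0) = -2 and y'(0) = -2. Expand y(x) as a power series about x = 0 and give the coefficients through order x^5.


Ansatz: y(x) = sum_{n>=0} a_n x^n, so y'(x) = sum_{n>=1} n a_n x^(n-1) and y''(x) = sum_{n>=2} n(n-1) a_n x^(n-2).
Substitute into P(x) y'' + Q(x) y' + R(x) y = 0 with P(x) = 1, Q(x) = 2x, R(x) = 2x^2 + x - 2, and match powers of x.
Initial conditions: a_0 = -2, a_1 = -2.
Setting the coefficient of each power of x to zero and solving order by order (substituting the coefficients already found):
  x^0: 2 a_2 - 2 a_0 = 0  ->  2 a_2 = 2 a_0 = -4  ->  a_2 = -2
  x^1: 6 a_3 + a_0 = 0  ->  6 a_3 = -a_0 = 2  ->  a_3 = 1/3
  x^2: 12 a_4 + 2 a_2 + a_1 + 2 a_0 = 0  ->  12 a_4 = -2 a_2 - a_1 - 2 a_0 = 10  ->  a_4 = 5/6
  x^3: 20 a_5 + 4 a_3 + a_2 + 2 a_1 = 0  ->  20 a_5 = -4 a_3 - a_2 - 2 a_1 = 14/3  ->  a_5 = 7/30
Truncated series: y(x) = -2 - 2 x - 2 x^2 + (1/3) x^3 + (5/6) x^4 + (7/30) x^5 + O(x^6).

a_0 = -2; a_1 = -2; a_2 = -2; a_3 = 1/3; a_4 = 5/6; a_5 = 7/30
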